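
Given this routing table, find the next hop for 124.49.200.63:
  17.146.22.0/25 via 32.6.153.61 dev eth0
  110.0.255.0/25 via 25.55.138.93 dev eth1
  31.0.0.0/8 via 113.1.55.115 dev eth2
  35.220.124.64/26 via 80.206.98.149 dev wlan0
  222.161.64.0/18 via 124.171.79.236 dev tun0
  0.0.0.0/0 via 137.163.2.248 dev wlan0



Longest prefix match for 124.49.200.63:
  /25 17.146.22.0: no
  /25 110.0.255.0: no
  /8 31.0.0.0: no
  /26 35.220.124.64: no
  /18 222.161.64.0: no
  /0 0.0.0.0: MATCH
Selected: next-hop 137.163.2.248 via wlan0 (matched /0)


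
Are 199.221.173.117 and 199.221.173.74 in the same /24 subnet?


Mask: 255.255.255.0
199.221.173.117 AND mask = 199.221.173.0
199.221.173.74 AND mask = 199.221.173.0
Yes, same subnet (199.221.173.0)


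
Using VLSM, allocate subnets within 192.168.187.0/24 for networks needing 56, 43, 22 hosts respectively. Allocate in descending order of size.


56 hosts -> /26 (62 usable): 192.168.187.0/26
43 hosts -> /26 (62 usable): 192.168.187.64/26
22 hosts -> /27 (30 usable): 192.168.187.128/27
Allocation: 192.168.187.0/26 (56 hosts, 62 usable); 192.168.187.64/26 (43 hosts, 62 usable); 192.168.187.128/27 (22 hosts, 30 usable)


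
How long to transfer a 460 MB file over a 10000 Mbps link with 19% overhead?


Effective throughput = 10000 * (1 - 19/100) = 8100.0 Mbps
File size in Mb = 460 * 8 = 3680 Mb
Time = 3680 / 8100.0
Time = 0.4543 seconds


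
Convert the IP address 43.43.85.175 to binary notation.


43 = 00101011
43 = 00101011
85 = 01010101
175 = 10101111
Binary: 00101011.00101011.01010101.10101111


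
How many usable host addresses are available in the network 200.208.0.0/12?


Host bits = 32 - 12 = 20
Total addresses = 2^20 = 1048576
Usable = total - 2 (network and broadcast)
Usable hosts: 1048574


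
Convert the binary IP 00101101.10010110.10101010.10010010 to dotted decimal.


00101101 = 45
10010110 = 150
10101010 = 170
10010010 = 146
IP: 45.150.170.146


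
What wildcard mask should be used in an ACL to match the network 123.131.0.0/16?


Subnet mask: 255.255.0.0
Wildcard = 255.255.255.255 - subnet mask
255 - 255 = 0
255 - 255 = 0
255 - 0 = 255
255 - 0 = 255
Wildcard: 0.0.255.255


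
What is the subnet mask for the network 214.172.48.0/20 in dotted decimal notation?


/20 means 20 network bits, 12 host bits
Binary: 11111111111111111111000000000000
Mask: 255.255.240.0


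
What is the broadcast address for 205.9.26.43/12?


Network: 205.0.0.0/12
Host bits = 20
Set all host bits to 1:
Broadcast: 205.15.255.255


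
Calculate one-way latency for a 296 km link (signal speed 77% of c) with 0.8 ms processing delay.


Speed = 0.77 * 3e5 km/s = 231000 km/s
Propagation delay = 296 / 231000 = 0.0013 s = 1.2814 ms
Processing delay = 0.8 ms
Total one-way latency = 2.0814 ms


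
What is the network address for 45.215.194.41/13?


IP:   00101101.11010111.11000010.00101001
Mask: 11111111.11111000.00000000.00000000
AND operation:
Net:  00101101.11010000.00000000.00000000
Network: 45.208.0.0/13


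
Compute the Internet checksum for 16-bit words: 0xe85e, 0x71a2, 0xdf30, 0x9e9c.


Sum all words (with carry folding):
+ 0xe85e = 0xe85e
+ 0x71a2 = 0x5a01
+ 0xdf30 = 0x3932
+ 0x9e9c = 0xd7ce
One's complement: ~0xd7ce
Checksum = 0x2831


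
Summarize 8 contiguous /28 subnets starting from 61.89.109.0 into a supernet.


Original prefix: /28
Number of subnets: 8 = 2^3
New prefix = 28 - 3 = 25
Supernet: 61.89.109.0/25


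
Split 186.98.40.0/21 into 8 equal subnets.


New prefix = 21 + 3 = 24
Each subnet has 256 addresses
  186.98.40.0/24
  186.98.41.0/24
  186.98.42.0/24
  186.98.43.0/24
  186.98.44.0/24
  186.98.45.0/24
  186.98.46.0/24
  186.98.47.0/24
Subnets: 186.98.40.0/24, 186.98.41.0/24, 186.98.42.0/24, 186.98.43.0/24, 186.98.44.0/24, 186.98.45.0/24, 186.98.46.0/24, 186.98.47.0/24


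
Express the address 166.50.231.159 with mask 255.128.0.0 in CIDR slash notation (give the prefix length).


Binary: 11111111.10000000.00000000.00000000
Count leading 1s
Prefix: /9


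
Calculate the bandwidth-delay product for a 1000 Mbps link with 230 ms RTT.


BDP = bandwidth * RTT
= 1000 Mbps * 230 ms
= 1000 * 1e6 * 230 / 1000 bits
= 230000000 bits
= 28750000 bytes
= 28076.1719 KB
BDP = 230000000 bits (28750000 bytes)


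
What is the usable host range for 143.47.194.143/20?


Network: 143.47.192.0
Broadcast: 143.47.207.255
First usable = network + 1
Last usable = broadcast - 1
Range: 143.47.192.1 to 143.47.207.254


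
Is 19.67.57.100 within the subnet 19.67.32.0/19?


Subnet network: 19.67.32.0
Test IP AND mask: 19.67.32.0
Yes, 19.67.57.100 is in 19.67.32.0/19


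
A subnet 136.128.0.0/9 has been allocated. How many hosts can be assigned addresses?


Host bits = 32 - 9 = 23
Total addresses = 2^23 = 8388608
Usable = total - 2 (network and broadcast)
Usable hosts: 8388606


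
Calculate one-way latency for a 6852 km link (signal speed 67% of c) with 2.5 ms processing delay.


Speed = 0.67 * 3e5 km/s = 201000 km/s
Propagation delay = 6852 / 201000 = 0.0341 s = 34.0896 ms
Processing delay = 2.5 ms
Total one-way latency = 36.5896 ms


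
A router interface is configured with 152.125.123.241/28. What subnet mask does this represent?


/28 means 28 network bits, 4 host bits
Binary: 11111111111111111111111111110000
Mask: 255.255.255.240


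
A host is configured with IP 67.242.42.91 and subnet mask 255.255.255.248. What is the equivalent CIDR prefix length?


Binary: 11111111.11111111.11111111.11111000
Count leading 1s
Prefix: /29


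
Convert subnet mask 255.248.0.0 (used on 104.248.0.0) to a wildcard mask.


Subnet mask: 255.248.0.0
Wildcard = 255.255.255.255 - subnet mask
255 - 255 = 0
255 - 248 = 7
255 - 0 = 255
255 - 0 = 255
Wildcard: 0.7.255.255


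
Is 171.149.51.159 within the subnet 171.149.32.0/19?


Subnet network: 171.149.32.0
Test IP AND mask: 171.149.32.0
Yes, 171.149.51.159 is in 171.149.32.0/19


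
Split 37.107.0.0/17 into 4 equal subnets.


New prefix = 17 + 2 = 19
Each subnet has 8192 addresses
  37.107.0.0/19
  37.107.32.0/19
  37.107.64.0/19
  37.107.96.0/19
Subnets: 37.107.0.0/19, 37.107.32.0/19, 37.107.64.0/19, 37.107.96.0/19


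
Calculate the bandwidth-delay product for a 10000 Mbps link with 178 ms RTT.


BDP = bandwidth * RTT
= 10000 Mbps * 178 ms
= 10000 * 1e6 * 178 / 1000 bits
= 1780000000 bits
= 222500000 bytes
= 217285.1562 KB
BDP = 1780000000 bits (222500000 bytes)


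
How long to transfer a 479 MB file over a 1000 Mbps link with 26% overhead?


Effective throughput = 1000 * (1 - 26/100) = 740 Mbps
File size in Mb = 479 * 8 = 3832 Mb
Time = 3832 / 740
Time = 5.1784 seconds


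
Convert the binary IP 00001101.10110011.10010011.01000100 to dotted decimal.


00001101 = 13
10110011 = 179
10010011 = 147
01000100 = 68
IP: 13.179.147.68


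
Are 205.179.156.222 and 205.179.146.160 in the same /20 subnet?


Mask: 255.255.240.0
205.179.156.222 AND mask = 205.179.144.0
205.179.146.160 AND mask = 205.179.144.0
Yes, same subnet (205.179.144.0)


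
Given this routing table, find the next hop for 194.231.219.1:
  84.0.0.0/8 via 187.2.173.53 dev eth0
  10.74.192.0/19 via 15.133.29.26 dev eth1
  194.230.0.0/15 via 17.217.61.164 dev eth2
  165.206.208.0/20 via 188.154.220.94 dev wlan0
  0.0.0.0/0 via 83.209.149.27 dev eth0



Longest prefix match for 194.231.219.1:
  /8 84.0.0.0: no
  /19 10.74.192.0: no
  /15 194.230.0.0: MATCH
  /20 165.206.208.0: no
  /0 0.0.0.0: MATCH
Selected: next-hop 17.217.61.164 via eth2 (matched /15)


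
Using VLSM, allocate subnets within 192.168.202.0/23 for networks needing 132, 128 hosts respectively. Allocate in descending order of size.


132 hosts -> /24 (254 usable): 192.168.202.0/24
128 hosts -> /24 (254 usable): 192.168.203.0/24
Allocation: 192.168.202.0/24 (132 hosts, 254 usable); 192.168.203.0/24 (128 hosts, 254 usable)


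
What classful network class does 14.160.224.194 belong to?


First octet: 14
Binary: 00001110
0xxxxxxx -> Class A (1-126)
Class A, default mask 255.0.0.0 (/8)


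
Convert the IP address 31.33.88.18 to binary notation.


31 = 00011111
33 = 00100001
88 = 01011000
18 = 00010010
Binary: 00011111.00100001.01011000.00010010


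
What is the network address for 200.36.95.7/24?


IP:   11001000.00100100.01011111.00000111
Mask: 11111111.11111111.11111111.00000000
AND operation:
Net:  11001000.00100100.01011111.00000000
Network: 200.36.95.0/24


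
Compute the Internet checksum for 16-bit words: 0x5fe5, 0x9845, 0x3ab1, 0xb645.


Sum all words (with carry folding):
+ 0x5fe5 = 0x5fe5
+ 0x9845 = 0xf82a
+ 0x3ab1 = 0x32dc
+ 0xb645 = 0xe921
One's complement: ~0xe921
Checksum = 0x16de


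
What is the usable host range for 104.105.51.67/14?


Network: 104.104.0.0
Broadcast: 104.107.255.255
First usable = network + 1
Last usable = broadcast - 1
Range: 104.104.0.1 to 104.107.255.254


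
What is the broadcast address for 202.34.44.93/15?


Network: 202.34.0.0/15
Host bits = 17
Set all host bits to 1:
Broadcast: 202.35.255.255


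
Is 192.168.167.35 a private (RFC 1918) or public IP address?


RFC 1918 private ranges:
  10.0.0.0/8 (10.0.0.0 - 10.255.255.255)
  172.16.0.0/12 (172.16.0.0 - 172.31.255.255)
  192.168.0.0/16 (192.168.0.0 - 192.168.255.255)
Private (in 192.168.0.0/16)


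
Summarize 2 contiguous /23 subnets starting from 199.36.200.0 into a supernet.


Original prefix: /23
Number of subnets: 2 = 2^1
New prefix = 23 - 1 = 22
Supernet: 199.36.200.0/22


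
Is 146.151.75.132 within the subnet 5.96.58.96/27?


Subnet network: 5.96.58.96
Test IP AND mask: 146.151.75.128
No, 146.151.75.132 is not in 5.96.58.96/27


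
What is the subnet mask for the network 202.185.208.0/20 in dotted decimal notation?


/20 means 20 network bits, 12 host bits
Binary: 11111111111111111111000000000000
Mask: 255.255.240.0


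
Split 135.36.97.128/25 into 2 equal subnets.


New prefix = 25 + 1 = 26
Each subnet has 64 addresses
  135.36.97.128/26
  135.36.97.192/26
Subnets: 135.36.97.128/26, 135.36.97.192/26


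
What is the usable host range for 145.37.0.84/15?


Network: 145.36.0.0
Broadcast: 145.37.255.255
First usable = network + 1
Last usable = broadcast - 1
Range: 145.36.0.1 to 145.37.255.254


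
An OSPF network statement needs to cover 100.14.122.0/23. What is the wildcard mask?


Subnet mask: 255.255.254.0
Wildcard = 255.255.255.255 - subnet mask
255 - 255 = 0
255 - 255 = 0
255 - 254 = 1
255 - 0 = 255
Wildcard: 0.0.1.255


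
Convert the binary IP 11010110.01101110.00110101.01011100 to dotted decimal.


11010110 = 214
01101110 = 110
00110101 = 53
01011100 = 92
IP: 214.110.53.92


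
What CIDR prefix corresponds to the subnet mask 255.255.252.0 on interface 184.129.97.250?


Binary: 11111111.11111111.11111100.00000000
Count leading 1s
Prefix: /22


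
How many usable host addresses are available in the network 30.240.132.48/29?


Host bits = 32 - 29 = 3
Total addresses = 2^3 = 8
Usable = total - 2 (network and broadcast)
Usable hosts: 6


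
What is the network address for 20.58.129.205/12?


IP:   00010100.00111010.10000001.11001101
Mask: 11111111.11110000.00000000.00000000
AND operation:
Net:  00010100.00110000.00000000.00000000
Network: 20.48.0.0/12


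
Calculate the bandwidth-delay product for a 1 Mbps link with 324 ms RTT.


BDP = bandwidth * RTT
= 1 Mbps * 324 ms
= 1 * 1e6 * 324 / 1000 bits
= 324000 bits
= 40500 bytes
= 39.5508 KB
BDP = 324000 bits (40500 bytes)


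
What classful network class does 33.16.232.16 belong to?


First octet: 33
Binary: 00100001
0xxxxxxx -> Class A (1-126)
Class A, default mask 255.0.0.0 (/8)


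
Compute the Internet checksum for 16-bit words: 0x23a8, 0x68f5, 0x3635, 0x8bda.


Sum all words (with carry folding):
+ 0x23a8 = 0x23a8
+ 0x68f5 = 0x8c9d
+ 0x3635 = 0xc2d2
+ 0x8bda = 0x4ead
One's complement: ~0x4ead
Checksum = 0xb152


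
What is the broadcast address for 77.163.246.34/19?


Network: 77.163.224.0/19
Host bits = 13
Set all host bits to 1:
Broadcast: 77.163.255.255


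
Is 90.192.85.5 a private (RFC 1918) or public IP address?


RFC 1918 private ranges:
  10.0.0.0/8 (10.0.0.0 - 10.255.255.255)
  172.16.0.0/12 (172.16.0.0 - 172.31.255.255)
  192.168.0.0/16 (192.168.0.0 - 192.168.255.255)
Public (not in any RFC 1918 range)


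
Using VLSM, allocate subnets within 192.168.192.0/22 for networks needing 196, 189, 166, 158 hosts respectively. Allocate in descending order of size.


196 hosts -> /24 (254 usable): 192.168.192.0/24
189 hosts -> /24 (254 usable): 192.168.193.0/24
166 hosts -> /24 (254 usable): 192.168.194.0/24
158 hosts -> /24 (254 usable): 192.168.195.0/24
Allocation: 192.168.192.0/24 (196 hosts, 254 usable); 192.168.193.0/24 (189 hosts, 254 usable); 192.168.194.0/24 (166 hosts, 254 usable); 192.168.195.0/24 (158 hosts, 254 usable)


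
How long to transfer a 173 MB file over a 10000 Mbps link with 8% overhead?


Effective throughput = 10000 * (1 - 8/100) = 9200 Mbps
File size in Mb = 173 * 8 = 1384 Mb
Time = 1384 / 9200
Time = 0.1504 seconds


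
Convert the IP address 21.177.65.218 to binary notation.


21 = 00010101
177 = 10110001
65 = 01000001
218 = 11011010
Binary: 00010101.10110001.01000001.11011010


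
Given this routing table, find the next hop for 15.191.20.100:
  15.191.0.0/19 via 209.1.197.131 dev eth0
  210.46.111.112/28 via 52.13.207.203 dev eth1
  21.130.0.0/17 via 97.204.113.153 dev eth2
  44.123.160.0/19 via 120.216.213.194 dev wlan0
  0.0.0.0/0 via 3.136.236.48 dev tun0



Longest prefix match for 15.191.20.100:
  /19 15.191.0.0: MATCH
  /28 210.46.111.112: no
  /17 21.130.0.0: no
  /19 44.123.160.0: no
  /0 0.0.0.0: MATCH
Selected: next-hop 209.1.197.131 via eth0 (matched /19)


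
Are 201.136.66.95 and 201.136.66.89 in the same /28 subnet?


Mask: 255.255.255.240
201.136.66.95 AND mask = 201.136.66.80
201.136.66.89 AND mask = 201.136.66.80
Yes, same subnet (201.136.66.80)


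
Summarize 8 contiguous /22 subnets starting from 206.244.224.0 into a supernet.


Original prefix: /22
Number of subnets: 8 = 2^3
New prefix = 22 - 3 = 19
Supernet: 206.244.224.0/19


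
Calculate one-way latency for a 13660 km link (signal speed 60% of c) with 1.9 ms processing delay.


Speed = 0.6 * 3e5 km/s = 180000 km/s
Propagation delay = 13660 / 180000 = 0.0759 s = 75.8889 ms
Processing delay = 1.9 ms
Total one-way latency = 77.7889 ms


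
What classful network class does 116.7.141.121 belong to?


First octet: 116
Binary: 01110100
0xxxxxxx -> Class A (1-126)
Class A, default mask 255.0.0.0 (/8)


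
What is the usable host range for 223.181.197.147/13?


Network: 223.176.0.0
Broadcast: 223.183.255.255
First usable = network + 1
Last usable = broadcast - 1
Range: 223.176.0.1 to 223.183.255.254


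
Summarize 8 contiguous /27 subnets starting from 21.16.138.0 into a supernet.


Original prefix: /27
Number of subnets: 8 = 2^3
New prefix = 27 - 3 = 24
Supernet: 21.16.138.0/24


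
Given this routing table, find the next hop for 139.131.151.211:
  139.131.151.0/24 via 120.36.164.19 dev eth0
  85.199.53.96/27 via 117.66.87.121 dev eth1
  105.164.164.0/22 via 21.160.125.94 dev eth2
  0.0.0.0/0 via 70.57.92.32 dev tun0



Longest prefix match for 139.131.151.211:
  /24 139.131.151.0: MATCH
  /27 85.199.53.96: no
  /22 105.164.164.0: no
  /0 0.0.0.0: MATCH
Selected: next-hop 120.36.164.19 via eth0 (matched /24)


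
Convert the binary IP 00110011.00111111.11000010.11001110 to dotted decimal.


00110011 = 51
00111111 = 63
11000010 = 194
11001110 = 206
IP: 51.63.194.206


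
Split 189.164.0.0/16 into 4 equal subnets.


New prefix = 16 + 2 = 18
Each subnet has 16384 addresses
  189.164.0.0/18
  189.164.64.0/18
  189.164.128.0/18
  189.164.192.0/18
Subnets: 189.164.0.0/18, 189.164.64.0/18, 189.164.128.0/18, 189.164.192.0/18


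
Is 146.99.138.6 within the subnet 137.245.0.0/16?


Subnet network: 137.245.0.0
Test IP AND mask: 146.99.0.0
No, 146.99.138.6 is not in 137.245.0.0/16


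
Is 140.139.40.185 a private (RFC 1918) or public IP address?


RFC 1918 private ranges:
  10.0.0.0/8 (10.0.0.0 - 10.255.255.255)
  172.16.0.0/12 (172.16.0.0 - 172.31.255.255)
  192.168.0.0/16 (192.168.0.0 - 192.168.255.255)
Public (not in any RFC 1918 range)


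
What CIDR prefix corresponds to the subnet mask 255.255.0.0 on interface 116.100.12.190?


Binary: 11111111.11111111.00000000.00000000
Count leading 1s
Prefix: /16


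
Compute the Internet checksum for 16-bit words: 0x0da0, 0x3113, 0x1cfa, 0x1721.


Sum all words (with carry folding):
+ 0x0da0 = 0x0da0
+ 0x3113 = 0x3eb3
+ 0x1cfa = 0x5bad
+ 0x1721 = 0x72ce
One's complement: ~0x72ce
Checksum = 0x8d31


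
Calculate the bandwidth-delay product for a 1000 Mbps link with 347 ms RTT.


BDP = bandwidth * RTT
= 1000 Mbps * 347 ms
= 1000 * 1e6 * 347 / 1000 bits
= 347000000 bits
= 43375000 bytes
= 42358.3984 KB
BDP = 347000000 bits (43375000 bytes)


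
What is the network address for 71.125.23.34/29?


IP:   01000111.01111101.00010111.00100010
Mask: 11111111.11111111.11111111.11111000
AND operation:
Net:  01000111.01111101.00010111.00100000
Network: 71.125.23.32/29


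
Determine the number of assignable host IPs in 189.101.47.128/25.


Host bits = 32 - 25 = 7
Total addresses = 2^7 = 128
Usable = total - 2 (network and broadcast)
Usable hosts: 126


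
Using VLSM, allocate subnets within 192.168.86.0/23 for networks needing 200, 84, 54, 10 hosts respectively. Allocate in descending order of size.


200 hosts -> /24 (254 usable): 192.168.86.0/24
84 hosts -> /25 (126 usable): 192.168.87.0/25
54 hosts -> /26 (62 usable): 192.168.87.128/26
10 hosts -> /28 (14 usable): 192.168.87.192/28
Allocation: 192.168.86.0/24 (200 hosts, 254 usable); 192.168.87.0/25 (84 hosts, 126 usable); 192.168.87.128/26 (54 hosts, 62 usable); 192.168.87.192/28 (10 hosts, 14 usable)


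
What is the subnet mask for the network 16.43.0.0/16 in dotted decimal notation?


/16 means 16 network bits, 16 host bits
Binary: 11111111111111110000000000000000
Mask: 255.255.0.0


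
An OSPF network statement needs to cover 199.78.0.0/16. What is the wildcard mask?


Subnet mask: 255.255.0.0
Wildcard = 255.255.255.255 - subnet mask
255 - 255 = 0
255 - 255 = 0
255 - 0 = 255
255 - 0 = 255
Wildcard: 0.0.255.255


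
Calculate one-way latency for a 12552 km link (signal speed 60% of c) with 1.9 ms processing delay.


Speed = 0.6 * 3e5 km/s = 180000 km/s
Propagation delay = 12552 / 180000 = 0.0697 s = 69.7333 ms
Processing delay = 1.9 ms
Total one-way latency = 71.6333 ms


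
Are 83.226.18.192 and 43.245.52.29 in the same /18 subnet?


Mask: 255.255.192.0
83.226.18.192 AND mask = 83.226.0.0
43.245.52.29 AND mask = 43.245.0.0
No, different subnets (83.226.0.0 vs 43.245.0.0)


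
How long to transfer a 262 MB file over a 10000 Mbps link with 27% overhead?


Effective throughput = 10000 * (1 - 27/100) = 7300 Mbps
File size in Mb = 262 * 8 = 2096 Mb
Time = 2096 / 7300
Time = 0.2871 seconds


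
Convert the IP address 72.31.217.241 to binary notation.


72 = 01001000
31 = 00011111
217 = 11011001
241 = 11110001
Binary: 01001000.00011111.11011001.11110001


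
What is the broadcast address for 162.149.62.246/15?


Network: 162.148.0.0/15
Host bits = 17
Set all host bits to 1:
Broadcast: 162.149.255.255


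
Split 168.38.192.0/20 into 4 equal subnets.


New prefix = 20 + 2 = 22
Each subnet has 1024 addresses
  168.38.192.0/22
  168.38.196.0/22
  168.38.200.0/22
  168.38.204.0/22
Subnets: 168.38.192.0/22, 168.38.196.0/22, 168.38.200.0/22, 168.38.204.0/22


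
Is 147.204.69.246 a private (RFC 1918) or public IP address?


RFC 1918 private ranges:
  10.0.0.0/8 (10.0.0.0 - 10.255.255.255)
  172.16.0.0/12 (172.16.0.0 - 172.31.255.255)
  192.168.0.0/16 (192.168.0.0 - 192.168.255.255)
Public (not in any RFC 1918 range)


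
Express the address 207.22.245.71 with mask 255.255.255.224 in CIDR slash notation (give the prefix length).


Binary: 11111111.11111111.11111111.11100000
Count leading 1s
Prefix: /27


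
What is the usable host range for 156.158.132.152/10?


Network: 156.128.0.0
Broadcast: 156.191.255.255
First usable = network + 1
Last usable = broadcast - 1
Range: 156.128.0.1 to 156.191.255.254


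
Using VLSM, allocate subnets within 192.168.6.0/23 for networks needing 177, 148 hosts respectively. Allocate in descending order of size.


177 hosts -> /24 (254 usable): 192.168.6.0/24
148 hosts -> /24 (254 usable): 192.168.7.0/24
Allocation: 192.168.6.0/24 (177 hosts, 254 usable); 192.168.7.0/24 (148 hosts, 254 usable)


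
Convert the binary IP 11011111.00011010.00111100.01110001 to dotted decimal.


11011111 = 223
00011010 = 26
00111100 = 60
01110001 = 113
IP: 223.26.60.113


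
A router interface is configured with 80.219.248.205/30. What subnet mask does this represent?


/30 means 30 network bits, 2 host bits
Binary: 11111111111111111111111111111100
Mask: 255.255.255.252


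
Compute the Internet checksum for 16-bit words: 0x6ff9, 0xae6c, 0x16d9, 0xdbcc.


Sum all words (with carry folding):
+ 0x6ff9 = 0x6ff9
+ 0xae6c = 0x1e66
+ 0x16d9 = 0x353f
+ 0xdbcc = 0x110c
One's complement: ~0x110c
Checksum = 0xeef3


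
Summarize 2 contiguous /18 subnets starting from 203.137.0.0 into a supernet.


Original prefix: /18
Number of subnets: 2 = 2^1
New prefix = 18 - 1 = 17
Supernet: 203.137.0.0/17


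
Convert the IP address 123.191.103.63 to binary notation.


123 = 01111011
191 = 10111111
103 = 01100111
63 = 00111111
Binary: 01111011.10111111.01100111.00111111


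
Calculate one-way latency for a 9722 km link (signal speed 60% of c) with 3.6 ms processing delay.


Speed = 0.6 * 3e5 km/s = 180000 km/s
Propagation delay = 9722 / 180000 = 0.054 s = 54.0111 ms
Processing delay = 3.6 ms
Total one-way latency = 57.6111 ms


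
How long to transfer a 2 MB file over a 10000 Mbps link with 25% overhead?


Effective throughput = 10000 * (1 - 25/100) = 7500 Mbps
File size in Mb = 2 * 8 = 16 Mb
Time = 16 / 7500
Time = 0.0021 seconds


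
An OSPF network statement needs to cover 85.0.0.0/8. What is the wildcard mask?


Subnet mask: 255.0.0.0
Wildcard = 255.255.255.255 - subnet mask
255 - 255 = 0
255 - 0 = 255
255 - 0 = 255
255 - 0 = 255
Wildcard: 0.255.255.255


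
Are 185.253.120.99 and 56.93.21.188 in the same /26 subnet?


Mask: 255.255.255.192
185.253.120.99 AND mask = 185.253.120.64
56.93.21.188 AND mask = 56.93.21.128
No, different subnets (185.253.120.64 vs 56.93.21.128)


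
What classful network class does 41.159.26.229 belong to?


First octet: 41
Binary: 00101001
0xxxxxxx -> Class A (1-126)
Class A, default mask 255.0.0.0 (/8)


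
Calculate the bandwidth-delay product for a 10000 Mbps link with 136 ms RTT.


BDP = bandwidth * RTT
= 10000 Mbps * 136 ms
= 10000 * 1e6 * 136 / 1000 bits
= 1360000000 bits
= 170000000 bytes
= 166015.625 KB
BDP = 1360000000 bits (170000000 bytes)


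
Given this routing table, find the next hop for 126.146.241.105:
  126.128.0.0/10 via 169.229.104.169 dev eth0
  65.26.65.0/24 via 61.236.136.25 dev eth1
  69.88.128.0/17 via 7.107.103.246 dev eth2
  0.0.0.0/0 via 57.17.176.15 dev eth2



Longest prefix match for 126.146.241.105:
  /10 126.128.0.0: MATCH
  /24 65.26.65.0: no
  /17 69.88.128.0: no
  /0 0.0.0.0: MATCH
Selected: next-hop 169.229.104.169 via eth0 (matched /10)


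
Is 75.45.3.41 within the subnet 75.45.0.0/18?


Subnet network: 75.45.0.0
Test IP AND mask: 75.45.0.0
Yes, 75.45.3.41 is in 75.45.0.0/18


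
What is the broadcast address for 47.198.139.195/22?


Network: 47.198.136.0/22
Host bits = 10
Set all host bits to 1:
Broadcast: 47.198.139.255


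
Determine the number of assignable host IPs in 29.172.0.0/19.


Host bits = 32 - 19 = 13
Total addresses = 2^13 = 8192
Usable = total - 2 (network and broadcast)
Usable hosts: 8190


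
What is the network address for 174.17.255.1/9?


IP:   10101110.00010001.11111111.00000001
Mask: 11111111.10000000.00000000.00000000
AND operation:
Net:  10101110.00000000.00000000.00000000
Network: 174.0.0.0/9


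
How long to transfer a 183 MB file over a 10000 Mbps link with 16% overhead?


Effective throughput = 10000 * (1 - 16/100) = 8400 Mbps
File size in Mb = 183 * 8 = 1464 Mb
Time = 1464 / 8400
Time = 0.1743 seconds


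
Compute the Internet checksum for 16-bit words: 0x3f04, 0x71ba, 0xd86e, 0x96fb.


Sum all words (with carry folding):
+ 0x3f04 = 0x3f04
+ 0x71ba = 0xb0be
+ 0xd86e = 0x892d
+ 0x96fb = 0x2029
One's complement: ~0x2029
Checksum = 0xdfd6


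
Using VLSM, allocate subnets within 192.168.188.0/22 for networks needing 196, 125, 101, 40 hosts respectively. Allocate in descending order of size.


196 hosts -> /24 (254 usable): 192.168.188.0/24
125 hosts -> /25 (126 usable): 192.168.189.0/25
101 hosts -> /25 (126 usable): 192.168.189.128/25
40 hosts -> /26 (62 usable): 192.168.190.0/26
Allocation: 192.168.188.0/24 (196 hosts, 254 usable); 192.168.189.0/25 (125 hosts, 126 usable); 192.168.189.128/25 (101 hosts, 126 usable); 192.168.190.0/26 (40 hosts, 62 usable)


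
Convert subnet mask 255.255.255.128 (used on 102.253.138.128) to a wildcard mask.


Subnet mask: 255.255.255.128
Wildcard = 255.255.255.255 - subnet mask
255 - 255 = 0
255 - 255 = 0
255 - 255 = 0
255 - 128 = 127
Wildcard: 0.0.0.127


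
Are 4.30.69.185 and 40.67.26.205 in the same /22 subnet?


Mask: 255.255.252.0
4.30.69.185 AND mask = 4.30.68.0
40.67.26.205 AND mask = 40.67.24.0
No, different subnets (4.30.68.0 vs 40.67.24.0)


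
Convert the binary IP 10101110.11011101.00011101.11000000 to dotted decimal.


10101110 = 174
11011101 = 221
00011101 = 29
11000000 = 192
IP: 174.221.29.192


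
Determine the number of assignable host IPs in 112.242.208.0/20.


Host bits = 32 - 20 = 12
Total addresses = 2^12 = 4096
Usable = total - 2 (network and broadcast)
Usable hosts: 4094


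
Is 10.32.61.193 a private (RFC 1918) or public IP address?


RFC 1918 private ranges:
  10.0.0.0/8 (10.0.0.0 - 10.255.255.255)
  172.16.0.0/12 (172.16.0.0 - 172.31.255.255)
  192.168.0.0/16 (192.168.0.0 - 192.168.255.255)
Private (in 10.0.0.0/8)


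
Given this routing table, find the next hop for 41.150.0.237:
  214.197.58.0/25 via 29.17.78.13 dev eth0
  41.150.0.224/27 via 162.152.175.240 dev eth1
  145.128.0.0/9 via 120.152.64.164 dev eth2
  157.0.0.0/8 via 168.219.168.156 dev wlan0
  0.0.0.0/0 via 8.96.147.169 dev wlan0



Longest prefix match for 41.150.0.237:
  /25 214.197.58.0: no
  /27 41.150.0.224: MATCH
  /9 145.128.0.0: no
  /8 157.0.0.0: no
  /0 0.0.0.0: MATCH
Selected: next-hop 162.152.175.240 via eth1 (matched /27)


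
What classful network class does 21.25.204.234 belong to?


First octet: 21
Binary: 00010101
0xxxxxxx -> Class A (1-126)
Class A, default mask 255.0.0.0 (/8)


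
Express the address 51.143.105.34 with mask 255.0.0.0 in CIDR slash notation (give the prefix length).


Binary: 11111111.00000000.00000000.00000000
Count leading 1s
Prefix: /8


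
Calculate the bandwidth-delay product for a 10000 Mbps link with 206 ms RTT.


BDP = bandwidth * RTT
= 10000 Mbps * 206 ms
= 10000 * 1e6 * 206 / 1000 bits
= 2060000000 bits
= 257500000 bytes
= 251464.8438 KB
BDP = 2060000000 bits (257500000 bytes)


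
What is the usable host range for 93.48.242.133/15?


Network: 93.48.0.0
Broadcast: 93.49.255.255
First usable = network + 1
Last usable = broadcast - 1
Range: 93.48.0.1 to 93.49.255.254


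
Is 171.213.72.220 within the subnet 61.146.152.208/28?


Subnet network: 61.146.152.208
Test IP AND mask: 171.213.72.208
No, 171.213.72.220 is not in 61.146.152.208/28


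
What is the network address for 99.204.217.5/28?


IP:   01100011.11001100.11011001.00000101
Mask: 11111111.11111111.11111111.11110000
AND operation:
Net:  01100011.11001100.11011001.00000000
Network: 99.204.217.0/28


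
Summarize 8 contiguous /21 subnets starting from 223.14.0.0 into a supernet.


Original prefix: /21
Number of subnets: 8 = 2^3
New prefix = 21 - 3 = 18
Supernet: 223.14.0.0/18


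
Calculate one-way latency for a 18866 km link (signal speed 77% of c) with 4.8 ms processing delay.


Speed = 0.77 * 3e5 km/s = 231000 km/s
Propagation delay = 18866 / 231000 = 0.0817 s = 81.671 ms
Processing delay = 4.8 ms
Total one-way latency = 86.471 ms


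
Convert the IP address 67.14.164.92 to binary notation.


67 = 01000011
14 = 00001110
164 = 10100100
92 = 01011100
Binary: 01000011.00001110.10100100.01011100


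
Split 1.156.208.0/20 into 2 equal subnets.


New prefix = 20 + 1 = 21
Each subnet has 2048 addresses
  1.156.208.0/21
  1.156.216.0/21
Subnets: 1.156.208.0/21, 1.156.216.0/21


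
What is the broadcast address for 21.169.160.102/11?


Network: 21.160.0.0/11
Host bits = 21
Set all host bits to 1:
Broadcast: 21.191.255.255


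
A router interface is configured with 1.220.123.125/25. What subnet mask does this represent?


/25 means 25 network bits, 7 host bits
Binary: 11111111111111111111111110000000
Mask: 255.255.255.128


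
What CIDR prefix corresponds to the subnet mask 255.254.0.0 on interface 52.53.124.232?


Binary: 11111111.11111110.00000000.00000000
Count leading 1s
Prefix: /15


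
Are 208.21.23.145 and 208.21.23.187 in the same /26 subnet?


Mask: 255.255.255.192
208.21.23.145 AND mask = 208.21.23.128
208.21.23.187 AND mask = 208.21.23.128
Yes, same subnet (208.21.23.128)


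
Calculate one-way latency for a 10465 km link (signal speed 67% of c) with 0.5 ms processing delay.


Speed = 0.67 * 3e5 km/s = 201000 km/s
Propagation delay = 10465 / 201000 = 0.0521 s = 52.0647 ms
Processing delay = 0.5 ms
Total one-way latency = 52.5647 ms


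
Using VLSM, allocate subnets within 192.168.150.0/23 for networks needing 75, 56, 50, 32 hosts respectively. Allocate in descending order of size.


75 hosts -> /25 (126 usable): 192.168.150.0/25
56 hosts -> /26 (62 usable): 192.168.150.128/26
50 hosts -> /26 (62 usable): 192.168.150.192/26
32 hosts -> /26 (62 usable): 192.168.151.0/26
Allocation: 192.168.150.0/25 (75 hosts, 126 usable); 192.168.150.128/26 (56 hosts, 62 usable); 192.168.150.192/26 (50 hosts, 62 usable); 192.168.151.0/26 (32 hosts, 62 usable)


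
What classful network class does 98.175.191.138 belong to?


First octet: 98
Binary: 01100010
0xxxxxxx -> Class A (1-126)
Class A, default mask 255.0.0.0 (/8)


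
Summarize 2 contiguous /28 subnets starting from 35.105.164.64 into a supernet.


Original prefix: /28
Number of subnets: 2 = 2^1
New prefix = 28 - 1 = 27
Supernet: 35.105.164.64/27


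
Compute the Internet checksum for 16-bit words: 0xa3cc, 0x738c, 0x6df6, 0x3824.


Sum all words (with carry folding):
+ 0xa3cc = 0xa3cc
+ 0x738c = 0x1759
+ 0x6df6 = 0x854f
+ 0x3824 = 0xbd73
One's complement: ~0xbd73
Checksum = 0x428c


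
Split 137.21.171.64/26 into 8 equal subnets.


New prefix = 26 + 3 = 29
Each subnet has 8 addresses
  137.21.171.64/29
  137.21.171.72/29
  137.21.171.80/29
  137.21.171.88/29
  137.21.171.96/29
  137.21.171.104/29
  137.21.171.112/29
  137.21.171.120/29
Subnets: 137.21.171.64/29, 137.21.171.72/29, 137.21.171.80/29, 137.21.171.88/29, 137.21.171.96/29, 137.21.171.104/29, 137.21.171.112/29, 137.21.171.120/29


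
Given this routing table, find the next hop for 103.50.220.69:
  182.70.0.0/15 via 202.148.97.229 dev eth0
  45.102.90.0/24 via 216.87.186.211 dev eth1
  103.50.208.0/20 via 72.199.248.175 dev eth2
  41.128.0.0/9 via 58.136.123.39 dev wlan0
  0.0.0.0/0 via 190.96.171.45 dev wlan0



Longest prefix match for 103.50.220.69:
  /15 182.70.0.0: no
  /24 45.102.90.0: no
  /20 103.50.208.0: MATCH
  /9 41.128.0.0: no
  /0 0.0.0.0: MATCH
Selected: next-hop 72.199.248.175 via eth2 (matched /20)


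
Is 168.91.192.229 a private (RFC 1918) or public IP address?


RFC 1918 private ranges:
  10.0.0.0/8 (10.0.0.0 - 10.255.255.255)
  172.16.0.0/12 (172.16.0.0 - 172.31.255.255)
  192.168.0.0/16 (192.168.0.0 - 192.168.255.255)
Public (not in any RFC 1918 range)


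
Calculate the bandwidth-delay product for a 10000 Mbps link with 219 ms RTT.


BDP = bandwidth * RTT
= 10000 Mbps * 219 ms
= 10000 * 1e6 * 219 / 1000 bits
= 2190000000 bits
= 273750000 bytes
= 267333.9844 KB
BDP = 2190000000 bits (273750000 bytes)


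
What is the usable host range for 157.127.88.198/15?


Network: 157.126.0.0
Broadcast: 157.127.255.255
First usable = network + 1
Last usable = broadcast - 1
Range: 157.126.0.1 to 157.127.255.254


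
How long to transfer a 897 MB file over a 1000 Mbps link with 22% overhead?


Effective throughput = 1000 * (1 - 22/100) = 780 Mbps
File size in Mb = 897 * 8 = 7176 Mb
Time = 7176 / 780
Time = 9.2 seconds


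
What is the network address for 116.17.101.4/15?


IP:   01110100.00010001.01100101.00000100
Mask: 11111111.11111110.00000000.00000000
AND operation:
Net:  01110100.00010000.00000000.00000000
Network: 116.16.0.0/15


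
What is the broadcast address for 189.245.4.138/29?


Network: 189.245.4.136/29
Host bits = 3
Set all host bits to 1:
Broadcast: 189.245.4.143


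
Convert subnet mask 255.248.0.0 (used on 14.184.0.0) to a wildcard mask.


Subnet mask: 255.248.0.0
Wildcard = 255.255.255.255 - subnet mask
255 - 255 = 0
255 - 248 = 7
255 - 0 = 255
255 - 0 = 255
Wildcard: 0.7.255.255


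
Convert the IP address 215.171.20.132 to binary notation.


215 = 11010111
171 = 10101011
20 = 00010100
132 = 10000100
Binary: 11010111.10101011.00010100.10000100


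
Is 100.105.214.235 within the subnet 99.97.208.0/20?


Subnet network: 99.97.208.0
Test IP AND mask: 100.105.208.0
No, 100.105.214.235 is not in 99.97.208.0/20


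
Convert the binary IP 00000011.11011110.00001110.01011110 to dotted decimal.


00000011 = 3
11011110 = 222
00001110 = 14
01011110 = 94
IP: 3.222.14.94


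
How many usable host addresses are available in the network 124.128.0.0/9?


Host bits = 32 - 9 = 23
Total addresses = 2^23 = 8388608
Usable = total - 2 (network and broadcast)
Usable hosts: 8388606


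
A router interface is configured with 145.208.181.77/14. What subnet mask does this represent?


/14 means 14 network bits, 18 host bits
Binary: 11111111111111000000000000000000
Mask: 255.252.0.0


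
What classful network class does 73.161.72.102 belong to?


First octet: 73
Binary: 01001001
0xxxxxxx -> Class A (1-126)
Class A, default mask 255.0.0.0 (/8)


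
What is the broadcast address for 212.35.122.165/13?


Network: 212.32.0.0/13
Host bits = 19
Set all host bits to 1:
Broadcast: 212.39.255.255


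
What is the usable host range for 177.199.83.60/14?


Network: 177.196.0.0
Broadcast: 177.199.255.255
First usable = network + 1
Last usable = broadcast - 1
Range: 177.196.0.1 to 177.199.255.254


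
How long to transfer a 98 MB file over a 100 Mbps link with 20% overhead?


Effective throughput = 100 * (1 - 20/100) = 80 Mbps
File size in Mb = 98 * 8 = 784 Mb
Time = 784 / 80
Time = 9.8 seconds


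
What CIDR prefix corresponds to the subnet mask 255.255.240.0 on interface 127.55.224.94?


Binary: 11111111.11111111.11110000.00000000
Count leading 1s
Prefix: /20


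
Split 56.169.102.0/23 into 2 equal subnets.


New prefix = 23 + 1 = 24
Each subnet has 256 addresses
  56.169.102.0/24
  56.169.103.0/24
Subnets: 56.169.102.0/24, 56.169.103.0/24


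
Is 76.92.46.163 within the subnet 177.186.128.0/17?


Subnet network: 177.186.128.0
Test IP AND mask: 76.92.0.0
No, 76.92.46.163 is not in 177.186.128.0/17


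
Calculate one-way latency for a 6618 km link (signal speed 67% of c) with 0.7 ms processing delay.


Speed = 0.67 * 3e5 km/s = 201000 km/s
Propagation delay = 6618 / 201000 = 0.0329 s = 32.9254 ms
Processing delay = 0.7 ms
Total one-way latency = 33.6254 ms


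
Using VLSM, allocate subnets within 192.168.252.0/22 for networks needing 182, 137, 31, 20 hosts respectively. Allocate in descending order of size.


182 hosts -> /24 (254 usable): 192.168.252.0/24
137 hosts -> /24 (254 usable): 192.168.253.0/24
31 hosts -> /26 (62 usable): 192.168.254.0/26
20 hosts -> /27 (30 usable): 192.168.254.64/27
Allocation: 192.168.252.0/24 (182 hosts, 254 usable); 192.168.253.0/24 (137 hosts, 254 usable); 192.168.254.0/26 (31 hosts, 62 usable); 192.168.254.64/27 (20 hosts, 30 usable)


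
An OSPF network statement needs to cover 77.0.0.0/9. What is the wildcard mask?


Subnet mask: 255.128.0.0
Wildcard = 255.255.255.255 - subnet mask
255 - 255 = 0
255 - 128 = 127
255 - 0 = 255
255 - 0 = 255
Wildcard: 0.127.255.255


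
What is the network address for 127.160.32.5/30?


IP:   01111111.10100000.00100000.00000101
Mask: 11111111.11111111.11111111.11111100
AND operation:
Net:  01111111.10100000.00100000.00000100
Network: 127.160.32.4/30


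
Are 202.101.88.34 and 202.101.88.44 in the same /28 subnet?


Mask: 255.255.255.240
202.101.88.34 AND mask = 202.101.88.32
202.101.88.44 AND mask = 202.101.88.32
Yes, same subnet (202.101.88.32)


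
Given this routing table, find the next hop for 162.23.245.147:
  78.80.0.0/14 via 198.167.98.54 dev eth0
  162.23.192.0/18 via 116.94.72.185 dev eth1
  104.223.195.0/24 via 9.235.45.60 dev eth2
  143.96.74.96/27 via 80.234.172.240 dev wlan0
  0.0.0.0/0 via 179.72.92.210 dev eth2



Longest prefix match for 162.23.245.147:
  /14 78.80.0.0: no
  /18 162.23.192.0: MATCH
  /24 104.223.195.0: no
  /27 143.96.74.96: no
  /0 0.0.0.0: MATCH
Selected: next-hop 116.94.72.185 via eth1 (matched /18)


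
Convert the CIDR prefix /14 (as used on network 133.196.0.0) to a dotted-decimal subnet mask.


/14 means 14 network bits, 18 host bits
Binary: 11111111111111000000000000000000
Mask: 255.252.0.0


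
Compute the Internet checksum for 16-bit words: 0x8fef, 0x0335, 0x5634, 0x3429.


Sum all words (with carry folding):
+ 0x8fef = 0x8fef
+ 0x0335 = 0x9324
+ 0x5634 = 0xe958
+ 0x3429 = 0x1d82
One's complement: ~0x1d82
Checksum = 0xe27d


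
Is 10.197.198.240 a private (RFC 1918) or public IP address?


RFC 1918 private ranges:
  10.0.0.0/8 (10.0.0.0 - 10.255.255.255)
  172.16.0.0/12 (172.16.0.0 - 172.31.255.255)
  192.168.0.0/16 (192.168.0.0 - 192.168.255.255)
Private (in 10.0.0.0/8)


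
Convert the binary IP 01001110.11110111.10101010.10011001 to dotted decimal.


01001110 = 78
11110111 = 247
10101010 = 170
10011001 = 153
IP: 78.247.170.153


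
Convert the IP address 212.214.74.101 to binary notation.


212 = 11010100
214 = 11010110
74 = 01001010
101 = 01100101
Binary: 11010100.11010110.01001010.01100101


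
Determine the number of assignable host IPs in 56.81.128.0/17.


Host bits = 32 - 17 = 15
Total addresses = 2^15 = 32768
Usable = total - 2 (network and broadcast)
Usable hosts: 32766


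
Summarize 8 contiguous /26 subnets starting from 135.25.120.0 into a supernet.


Original prefix: /26
Number of subnets: 8 = 2^3
New prefix = 26 - 3 = 23
Supernet: 135.25.120.0/23


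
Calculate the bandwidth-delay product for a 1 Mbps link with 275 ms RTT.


BDP = bandwidth * RTT
= 1 Mbps * 275 ms
= 1 * 1e6 * 275 / 1000 bits
= 275000 bits
= 34375 bytes
= 33.5693 KB
BDP = 275000 bits (34375 bytes)


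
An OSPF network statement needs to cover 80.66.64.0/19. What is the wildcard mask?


Subnet mask: 255.255.224.0
Wildcard = 255.255.255.255 - subnet mask
255 - 255 = 0
255 - 255 = 0
255 - 224 = 31
255 - 0 = 255
Wildcard: 0.0.31.255


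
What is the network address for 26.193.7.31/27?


IP:   00011010.11000001.00000111.00011111
Mask: 11111111.11111111.11111111.11100000
AND operation:
Net:  00011010.11000001.00000111.00000000
Network: 26.193.7.0/27


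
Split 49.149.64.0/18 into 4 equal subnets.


New prefix = 18 + 2 = 20
Each subnet has 4096 addresses
  49.149.64.0/20
  49.149.80.0/20
  49.149.96.0/20
  49.149.112.0/20
Subnets: 49.149.64.0/20, 49.149.80.0/20, 49.149.96.0/20, 49.149.112.0/20
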